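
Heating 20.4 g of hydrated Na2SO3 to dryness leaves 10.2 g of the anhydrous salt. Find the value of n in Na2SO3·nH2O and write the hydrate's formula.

Mass of water lost = 20.4 − 10.2 = 10.2 g → 10.2 / 18.02 = 0.566 mol H2O
Molar mass of Na2SO3 = 126.05 g/mol → mol Na2SO3 = 10.2 / 126.05 = 0.08092
n = 0.566 / 0.08092 = 7.00 ≈ 7 → Na2SO3·7H2O

Na2SO3·7H2O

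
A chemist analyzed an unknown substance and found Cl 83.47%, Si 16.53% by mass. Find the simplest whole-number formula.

Assume 100 g: 83.47 g Cl, 16.53 g Si.
Moles — Cl: 83.47 / 35.45 = 2.355 mol; Si: 16.53 / 28.09 = 0.5885 mol
Ratios (÷ 0.5885): Cl 4.001, Si 1.000
≈ 4:1 → Cl4Si

Cl4Si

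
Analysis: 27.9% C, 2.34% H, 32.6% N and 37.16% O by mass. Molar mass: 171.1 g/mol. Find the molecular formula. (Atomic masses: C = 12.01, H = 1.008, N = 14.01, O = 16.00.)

Assume 100 g: 27.9 g C, 2.34 g H, 32.6 g N, 37.16 g O.
C: 27.9 g ÷ 12.01 g/mol = 2.323 mol
H: 2.34 g ÷ 1.008 g/mol = 2.321 mol
N: 32.6 g ÷ 14.01 g/mol = 2.327 mol
O: 37.16 g ÷ 16.00 g/mol = 2.322 mol
Divide by the smallest (2.321 mol H): C 1.001, H 1.000, N 1.002, O 1.000
≈ 1:1:1:1 → CHNO
Empirical-formula mass = 43.03 g/mol
n = 171.1 / 43.03 = 3.98 ≈ 4
Molecular formula = (CHNO)×4 = C4H4N4O4

C4H4N4O4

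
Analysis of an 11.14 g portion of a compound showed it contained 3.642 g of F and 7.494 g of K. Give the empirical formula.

FK

Moles — F: 3.642 / 19.00 = 0.1917 mol; K: 7.494 / 39.10 = 0.1917 mol
Divide by the smallest (0.1917 mol K): F 1.000, K 1.000
Ratio ≈ 1:1, so the empirical formula is FK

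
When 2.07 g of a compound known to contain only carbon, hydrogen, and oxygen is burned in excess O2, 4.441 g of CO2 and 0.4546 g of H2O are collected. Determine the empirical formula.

mol C = 4.441 / 44.01 = 0.1009; mass C = 0.1009 × 12.01 = 1.212 g
mol H = 2 × (0.4546 / 18.02) = 0.05046; mass H = 0.05046 × 1.008 = 0.05086 g
mass O = 2.07 − (1.263) = 0.8072 g → mol O = 0.05045
Divide by the smallest (0.05045 mol O): C 2.000, H 1.000, O 1.000
Ratio ≈ 2:1:1, so the empirical formula is C2HO

C2HO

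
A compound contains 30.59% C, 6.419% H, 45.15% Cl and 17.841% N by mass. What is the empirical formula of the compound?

C2H5ClN

Assume 100 g: 30.59 g C, 6.419 g H, 45.15 g Cl, 17.841 g N.
n(C) = 30.59/12.01 = 2.547, n(H) = 6.419/1.008 = 6.368, n(Cl) = 45.15/35.45 = 1.274, n(N) = 17.841/14.01 = 1.273
Ratios (÷ 1.273): C 2.000, H 5.001, Cl 1.000, N 1.000
Ratio ≈ 2:5:1:1, so the empirical formula is C2H5ClN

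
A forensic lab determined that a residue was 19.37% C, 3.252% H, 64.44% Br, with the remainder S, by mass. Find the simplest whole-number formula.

C4H8Br2S

Assume 100 g: 19.37 g C, 3.252 g H, 64.44 g Br, 12.938 g S.
n(C) = 19.37/12.01 = 1.613, n(H) = 3.252/1.008 = 3.226, n(Br) = 64.44/79.90 = 0.8065, n(S) = 12.938/32.07 = 0.4034
Divide by the smallest (0.4034 mol S): C 3.998, H 7.997, Br 1.999, S 1.000
≈ 4:8:2:1 → C4H8Br2S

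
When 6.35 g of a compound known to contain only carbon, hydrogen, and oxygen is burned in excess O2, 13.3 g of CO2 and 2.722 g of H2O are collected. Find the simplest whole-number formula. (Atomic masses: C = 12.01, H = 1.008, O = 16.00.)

C2H2O

mol C = 13.3 / 44.01 = 0.3022; mass C = 0.3022 × 12.01 = 3.629 g
mol H = 2 × (2.722 / 18.02) = 0.3021; mass H = 0.3021 × 1.008 = 0.3045 g
mass O = 6.35 − (3.934) = 2.416 g → mol O = 0.1510
Smallest is O at 0.151 mol; normalising gives C 2.001, H 2.001, O 1.000
≈ 2:2:1 → C2H2O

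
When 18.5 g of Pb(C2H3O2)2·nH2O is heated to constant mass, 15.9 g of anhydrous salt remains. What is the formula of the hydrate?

Mass of water lost = 18.5 − 15.9 = 2.6 g → 2.6 / 18.02 = 0.1443 mol H2O
Molar mass of Pb(C2H3O2)2 = 325.29 g/mol → mol Pb(C2H3O2)2 = 15.9 / 325.29 = 0.04888
n = 0.1443 / 0.04888 = 2.95 ≈ 3 → Pb(C2H3O2)2·3H2O

Pb(C2H3O2)2·3H2O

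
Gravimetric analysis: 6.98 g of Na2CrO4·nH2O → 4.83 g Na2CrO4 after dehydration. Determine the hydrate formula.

Mass of water lost = 6.98 − 4.83 = 2.15 g → 2.15 / 18.02 = 0.1193 mol H2O
Molar mass of Na2CrO4 = 161.98 g/mol → mol Na2CrO4 = 4.83 / 161.98 = 0.02982
n = 0.1193 / 0.02982 = 4.00 ≈ 4 → Na2CrO4·4H2O

Na2CrO4·4H2O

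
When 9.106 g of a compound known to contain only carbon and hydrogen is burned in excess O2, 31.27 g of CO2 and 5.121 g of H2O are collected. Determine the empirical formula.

C5H4

mol C = 31.27 / 44.01 = 0.7105; mass C = 0.7105 × 12.01 = 8.533 g
mol H = 2 × (5.121 / 18.02) = 0.5684; mass H = 0.5684 × 1.008 = 0.5729 g
Smallest is H at 0.5684 mol; normalising gives C 1.250, H 1.000
Multiply by 4: C 5.00, H 4.00 → C5H4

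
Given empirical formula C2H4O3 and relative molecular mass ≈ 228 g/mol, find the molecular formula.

Empirical-formula mass = 76.05 g/mol
n = 228 / 76.05 = 3.00 ≈ 3
Molecular formula = (C2H4O3)3 = C6H12O9

C6H12O9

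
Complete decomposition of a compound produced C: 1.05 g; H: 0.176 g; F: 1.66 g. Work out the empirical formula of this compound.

CH2F

C: 1.05 g ÷ 12.01 g/mol = 0.08743 mol
H: 0.176 g ÷ 1.008 g/mol = 0.1746 mol
F: 1.66 g ÷ 19.00 g/mol = 0.08737 mol
Divide by the smallest (0.08737 mol F): C 1.001, H 1.998, F 1.000
→ CH2F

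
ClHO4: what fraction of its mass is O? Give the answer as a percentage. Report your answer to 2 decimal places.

Molar mass = 1(35.45) + 1(1.008) + 4(16.00) = 100.458 g/mol
Mass of O per mole = 4 × 16.00 = 64.000 g
% O = 64.000 / 100.458 × 100 = 63.71%

63.71%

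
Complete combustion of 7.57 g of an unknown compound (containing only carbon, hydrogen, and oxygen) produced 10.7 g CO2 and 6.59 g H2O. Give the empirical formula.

mol C = 10.7 / 44.01 = 0.2431; mass C = 0.2431 × 12.01 = 2.920 g
mol H = 2 × (6.59 / 18.02) = 0.7314; mass H = 0.7314 × 1.008 = 0.7373 g
mass O = 7.57 − (3.657) = 3.913 g → mol O = 0.2445
Divide by the smallest (0.2431 mol C): C 1.000, H 3.008, O 1.006
≈ 1:3:1 → CH3O

CH3O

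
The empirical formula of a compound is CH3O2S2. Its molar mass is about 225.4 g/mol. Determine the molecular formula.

Empirical-formula mass = 111.17 g/mol
n = 225.4 / 111.17 = 2.03 ≈ 2
Molecular formula = (CH3O2S2)2 = C2H6O4S4

C2H6O4S4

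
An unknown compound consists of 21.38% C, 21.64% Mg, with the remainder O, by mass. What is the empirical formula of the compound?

Assume 100 g: 21.38 g C, 21.64 g Mg, 56.98 g O.
C: 21.38 g ÷ 12.01 g/mol = 1.78 mol
Mg: 21.64 g ÷ 24.31 g/mol = 0.8902 mol
O: 56.98 g ÷ 16.00 g/mol = 3.561 mol
Ratios (÷ 0.8902): C 2.000, Mg 1.000, O 4.001
≈ 2:1:4 → C2MgO4

C2MgO4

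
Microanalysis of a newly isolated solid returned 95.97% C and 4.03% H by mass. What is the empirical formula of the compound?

Assume 100 g: 95.97 g C, 4.03 g H.
n(C) = 95.97/12.01 = 7.991, n(H) = 4.03/1.008 = 3.998
Ratios (÷ 3.998): C 1.999, H 1.000
Ratio ≈ 2:1, so the empirical formula is C2H

C2H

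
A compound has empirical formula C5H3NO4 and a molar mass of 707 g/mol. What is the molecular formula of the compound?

C25H15N5O20

Empirical-formula mass = 141.08 g/mol
n = 707 / 141.08 = 5.01 ≈ 5
Molecular formula = (C5H3NO4)5 = C25H15N5O20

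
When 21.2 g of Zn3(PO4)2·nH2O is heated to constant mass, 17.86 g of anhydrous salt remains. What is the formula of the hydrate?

Mass of water lost = 21.2 − 17.86 = 3.34 g → 3.34 / 18.02 = 0.1853 mol H2O
Molar mass of Zn3(PO4)2 = 386.08 g/mol → mol Zn3(PO4)2 = 17.86 / 386.08 = 0.04626
n = 0.1853 / 0.04626 = 4.01 ≈ 4 → Zn3(PO4)2·4H2O

Zn3(PO4)2·4H2O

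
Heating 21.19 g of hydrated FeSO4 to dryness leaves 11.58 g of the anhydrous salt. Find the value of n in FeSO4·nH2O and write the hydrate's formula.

Mass of water lost = 21.19 − 11.58 = 9.61 g → 9.61 / 18.02 = 0.5333 mol H2O
Molar mass of FeSO4 = 151.92 g/mol → mol FeSO4 = 11.58 / 151.92 = 0.07622
n = 0.5333 / 0.07622 = 7.00 ≈ 7 → FeSO4·7H2O

FeSO4·7H2O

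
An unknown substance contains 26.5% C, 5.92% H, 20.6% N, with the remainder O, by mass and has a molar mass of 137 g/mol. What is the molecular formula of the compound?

Assume 100 g: 26.5 g C, 5.92 g H, 20.6 g N, 46.98 g O.
n(C) = 26.5/12.01 = 2.206, n(H) = 5.92/1.008 = 5.873, n(N) = 20.6/14.01 = 1.47, n(O) = 46.98/16.00 = 2.936
Divide by the smallest (1.47 mol N): C 1.501, H 3.994, N 1.000, O 1.997
×2: C 3.00, H 7.99, N 2.00, O 3.99 → C3H8N2O4
Empirical-formula mass = 136.11 g/mol
n = 137 / 136.11 = 1.01 ≈ 1
Molecular formula = empirical formula = C3H8N2O4

C3H8N2O4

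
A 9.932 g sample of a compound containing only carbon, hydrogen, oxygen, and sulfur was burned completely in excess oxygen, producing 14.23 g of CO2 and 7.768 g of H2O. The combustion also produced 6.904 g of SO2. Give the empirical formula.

C3H8OS

mol C = 14.23 / 44.01 = 0.3233; mass C = 0.3233 × 12.01 = 3.883 g
mol H = 2 × (7.768 / 18.02) = 0.8622; mass H = 0.8622 × 1.008 = 0.8691 g
mol S = 6.904 / 64.07 = 0.1078; mass S = 3.456 g
mass O = 9.932 − (8.208) = 1.724 g → mol O = 0.1077
Smallest is O at 0.1077 mol; normalising gives C 3.001, H 8.002, O 1.000, S 1.000
Ratio ≈ 3:8:1:1, so the empirical formula is C3H8OS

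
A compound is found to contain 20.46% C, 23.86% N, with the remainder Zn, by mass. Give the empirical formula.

Assume 100 g: 20.46 g C, 23.86 g N, 55.68 g Zn.
Moles — C: 20.46 / 12.01 = 1.704 mol; N: 23.86 / 14.01 = 1.703 mol; Zn: 55.68 / 65.38 = 0.8516 mol
Ratios (÷ 0.8516): C 2.000, N 2.000, Zn 1.000
Ratio ≈ 2:2:1, so the empirical formula is C2N2Zn

C2N2Zn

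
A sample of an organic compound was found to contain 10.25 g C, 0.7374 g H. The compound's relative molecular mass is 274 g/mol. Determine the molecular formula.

C21H18

Moles — C: 10.25 / 12.01 = 0.8535 mol; H: 0.7374 / 1.008 = 0.7315 mol
Smallest is H at 0.7315 mol; normalising gives C 1.167, H 1.000
Scaling by 6: C 7.00, H 6.00 → C7H6
Empirical-formula mass = 90.12 g/mol
n = 274 / 90.12 = 3.04 ≈ 3
Molecular formula = (C7H6)×3 = C21H18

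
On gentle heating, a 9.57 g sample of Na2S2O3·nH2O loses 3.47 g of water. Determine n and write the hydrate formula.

Na2S2O3·5H2O

Mass of anhydrous Na2S2O3 = 9.57 − 3.47 = 6.1 g
mol H2O = 3.47 / 18.02 = 0.1926
Molar mass of Na2S2O3 = 158.12 g/mol → mol Na2S2O3 = 6.1 / 158.12 = 0.03858
n = 0.1926 / 0.03858 = 4.99 ≈ 5 → Na2S2O3·5H2O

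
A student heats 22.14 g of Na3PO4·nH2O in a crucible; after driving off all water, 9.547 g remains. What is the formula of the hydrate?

Mass of water lost = 22.14 − 9.547 = 12.59 g → 12.59 / 18.02 = 0.6988 mol H2O
Molar mass of Na3PO4 = 163.94 g/mol → mol Na3PO4 = 9.547 / 163.94 = 0.05823
n = 0.6988 / 0.05823 = 12.00 ≈ 12 → Na3PO4·12H2O

Na3PO4·12H2O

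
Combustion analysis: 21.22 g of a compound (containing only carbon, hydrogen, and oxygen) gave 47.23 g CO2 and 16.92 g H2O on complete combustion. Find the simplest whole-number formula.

C8H14O3

mol C = 47.23 / 44.01 = 1.073; mass C = 1.073 × 12.01 = 12.89 g
mol H = 2 × (16.92 / 18.02) = 1.878; mass H = 1.878 × 1.008 = 1.893 g
mass O = 21.22 − (14.78) = 6.438 g → mol O = 0.4024
Ratios (÷ 0.4024): C 2.667, H 4.667, O 1.000
Scaling by 3: C 8.00, H 14.00, O 3.00 → C8H14O3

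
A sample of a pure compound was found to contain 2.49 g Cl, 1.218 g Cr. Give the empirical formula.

Cl: 2.49 g ÷ 35.45 g/mol = 0.07024 mol
Cr: 1.218 g ÷ 52.00 g/mol = 0.02342 mol
Smallest is Cr at 0.02342 mol; normalising gives Cl 2.999, Cr 1.000
→ Cl3Cr

Cl3Cr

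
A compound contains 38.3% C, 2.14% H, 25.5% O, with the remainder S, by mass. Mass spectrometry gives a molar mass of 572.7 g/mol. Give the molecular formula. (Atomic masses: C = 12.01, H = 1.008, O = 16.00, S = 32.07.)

C18H12O9S6

Assume 100 g: 38.3 g C, 2.14 g H, 25.5 g O, 34.06 g S.
Moles — C: 38.3 / 12.01 = 3.189 mol; H: 2.14 / 1.008 = 2.123 mol; O: 25.5 / 16.00 = 1.594 mol; S: 34.06 / 32.07 = 1.062 mol
Divide by the smallest (1.062 mol S): C 3.003, H 1.999, O 1.501, S 1.000
×2: C 6.01, H 4.00, O 3.00, S 2.00 → C6H4O3S2
Empirical-formula mass = 188.23 g/mol
n = 572.7 / 188.23 = 3.04 ≈ 3
Molecular formula = (C6H4O3S2)×3 = C18H12O9S6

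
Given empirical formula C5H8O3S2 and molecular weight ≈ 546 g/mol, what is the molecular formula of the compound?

Empirical-formula mass = 180.25 g/mol
n = 546 / 180.25 = 3.03 ≈ 3
Molecular formula = (C5H8O3S2)3 = C15H24O9S6

C15H24O9S6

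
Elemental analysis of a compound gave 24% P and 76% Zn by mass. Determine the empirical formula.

P2Zn3

Assume 100 g: 24 g P, 76 g Zn.
P: 24 g ÷ 30.97 g/mol = 0.7749 mol
Zn: 76 g ÷ 65.38 g/mol = 1.162 mol
Ratios (÷ 0.7749): P 1.000, Zn 1.500
Scaling by 2: P 2.00, Zn 3.00 → P2Zn3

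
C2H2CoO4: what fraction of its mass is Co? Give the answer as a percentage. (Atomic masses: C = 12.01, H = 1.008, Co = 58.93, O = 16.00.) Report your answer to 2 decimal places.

Molar mass = 2(12.01) + 2(1.008) + 1(58.93) + 4(16.00) = 148.966 g/mol
Mass of Co per mole = 1 × 58.93 = 58.930 g
% Co = 58.930 / 148.966 × 100 = 39.56%

39.56%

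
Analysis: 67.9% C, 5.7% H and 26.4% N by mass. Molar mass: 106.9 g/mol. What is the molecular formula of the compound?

Assume 100 g: 67.9 g C, 5.7 g H, 26.4 g N.
C: 67.9 g ÷ 12.01 g/mol = 5.654 mol
H: 5.7 g ÷ 1.008 g/mol = 5.655 mol
N: 26.4 g ÷ 14.01 g/mol = 1.884 mol
Ratios (÷ 1.884): C 3.000, H 3.001, N 1.000
≈ 3:3:1 → C3H3N
Empirical-formula mass = 53.06 g/mol
n = 106.9 / 53.06 = 2.01 ≈ 2
Molecular formula = (C3H3N)×2 = C6H6N2

C6H6N2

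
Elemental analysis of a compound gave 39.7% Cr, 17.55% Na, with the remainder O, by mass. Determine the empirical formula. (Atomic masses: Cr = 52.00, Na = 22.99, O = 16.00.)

Assume 100 g: 39.7 g Cr, 17.55 g Na, 42.75 g O.
Moles — Cr: 39.7 / 52.00 = 0.7635 mol; Na: 17.55 / 22.99 = 0.7634 mol; O: 42.75 / 16.00 = 2.672 mol
Ratios (÷ 0.7634): Cr 1.000, Na 1.000, O 3.500
×2: Cr 2.00, Na 2.00, O 7.00 → Cr2Na2O7

Cr2Na2O7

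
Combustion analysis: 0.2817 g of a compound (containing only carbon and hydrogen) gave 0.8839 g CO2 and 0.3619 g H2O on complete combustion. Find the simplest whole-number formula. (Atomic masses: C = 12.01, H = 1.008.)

mol C = 0.8839 / 44.01 = 0.02008; mass C = 0.02008 × 12.01 = 0.2412 g
mol H = 2 × (0.3619 / 18.02) = 0.04017; mass H = 0.04017 × 1.008 = 0.04049 g
Smallest is C at 0.02008 mol; normalising gives C 1.000, H 2.000
≈ 1:2 → CH2

CH2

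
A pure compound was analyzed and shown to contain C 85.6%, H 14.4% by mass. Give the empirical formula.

CH2

Assume 100 g: 85.6 g C, 14.4 g H.
C: 85.6 g ÷ 12.01 g/mol = 7.127 mol
H: 14.4 g ÷ 1.008 g/mol = 14.29 mol
Divide by the smallest (7.127 mol C): C 1.000, H 2.004
→ CH2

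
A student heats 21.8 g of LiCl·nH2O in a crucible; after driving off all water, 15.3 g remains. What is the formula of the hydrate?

Mass of water lost = 21.8 − 15.3 = 6.5 g → 6.5 / 18.02 = 0.3607 mol H2O
Molar mass of LiCl = 42.39 g/mol → mol LiCl = 15.3 / 42.39 = 0.3609
n = 0.3607 / 0.3609 = 1.00 ≈ 1 → LiCl·H2O

LiCl·H2O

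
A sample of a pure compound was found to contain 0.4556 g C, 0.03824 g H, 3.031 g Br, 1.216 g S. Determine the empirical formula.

CHBrS

Moles — C: 0.4556 / 12.01 = 0.03794 mol; H: 0.03824 / 1.008 = 0.03794 mol; Br: 3.031 / 79.90 = 0.03793 mol; S: 1.216 / 32.07 = 0.03792 mol
Divide by the smallest (0.03792 mol S): C 1.000, H 1.001, Br 1.000, S 1.000
Ratio ≈ 1:1:1:1, so the empirical formula is CHBrS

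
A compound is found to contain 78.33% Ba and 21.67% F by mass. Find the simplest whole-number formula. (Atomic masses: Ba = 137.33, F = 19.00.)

BaF2

Assume 100 g: 78.33 g Ba, 21.67 g F.
Ba: 78.33 g ÷ 137.33 g/mol = 0.5704 mol
F: 21.67 g ÷ 19.00 g/mol = 1.141 mol
Ratios (÷ 0.5704): Ba 1.000, F 2.000
Ratio ≈ 1:2, so the empirical formula is BaF2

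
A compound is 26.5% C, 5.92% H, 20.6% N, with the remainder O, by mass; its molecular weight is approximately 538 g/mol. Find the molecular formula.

Assume 100 g: 26.5 g C, 5.92 g H, 20.6 g N, 46.98 g O.
Moles — C: 26.5 / 12.01 = 2.206 mol; H: 5.92 / 1.008 = 5.873 mol; N: 20.6 / 14.01 = 1.47 mol; O: 46.98 / 16.00 = 2.936 mol
Smallest is N at 1.47 mol; normalising gives C 1.501, H 3.994, N 1.000, O 1.997
Scaling by 2: C 3.00, H 7.99, N 2.00, O 3.99 → C3H8N2O4
Empirical-formula mass = 136.11 g/mol
n = 538 / 136.11 = 3.95 ≈ 4
Molecular formula = (C3H8N2O4)×4 = C12H32N8O16

C12H32N8O16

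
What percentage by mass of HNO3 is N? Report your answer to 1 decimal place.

Molar mass = 1(1.008) + 1(14.01) + 3(16.00) = 63.018 g/mol
Mass of N per mole = 1 × 14.01 = 14.010 g
% N = 14.010 / 63.018 × 100 = 22.2%

22.2%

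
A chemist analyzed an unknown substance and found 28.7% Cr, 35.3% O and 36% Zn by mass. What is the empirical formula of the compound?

CrO4Zn

Assume 100 g: 28.7 g Cr, 35.3 g O, 36 g Zn.
n(Cr) = 28.7/52.00 = 0.5519, n(O) = 35.3/16.00 = 2.206, n(Zn) = 36/65.38 = 0.5506
Ratios (÷ 0.5506): Cr 1.002, O 4.007, Zn 1.000
≈ 1:4:1 → CrO4Zn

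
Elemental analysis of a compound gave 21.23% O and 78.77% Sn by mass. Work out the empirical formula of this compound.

Assume 100 g: 21.23 g O, 78.77 g Sn.
Moles — O: 21.23 / 16.00 = 1.327 mol; Sn: 78.77 / 118.71 = 0.6635 mol
Divide by the smallest (0.6635 mol Sn): O 2.000, Sn 1.000
Ratio ≈ 2:1, so the empirical formula is O2Sn

O2Sn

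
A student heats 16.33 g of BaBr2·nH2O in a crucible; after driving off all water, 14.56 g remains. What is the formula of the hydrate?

BaBr2·2H2O

Mass of water lost = 16.33 − 14.56 = 1.77 g → 1.77 / 18.02 = 0.09822 mol H2O
Molar mass of BaBr2 = 297.13 g/mol → mol BaBr2 = 14.56 / 297.13 = 0.049
n = 0.09822 / 0.049 = 2.00 ≈ 2 → BaBr2·2H2O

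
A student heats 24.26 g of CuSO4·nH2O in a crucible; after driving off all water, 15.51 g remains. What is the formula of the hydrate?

Mass of water lost = 24.26 − 15.51 = 8.75 g → 8.75 / 18.02 = 0.4856 mol H2O
Molar mass of CuSO4 = 159.62 g/mol → mol CuSO4 = 15.51 / 159.62 = 0.09717
n = 0.4856 / 0.09717 = 5.00 ≈ 5 → CuSO4·5H2O

CuSO4·5H2O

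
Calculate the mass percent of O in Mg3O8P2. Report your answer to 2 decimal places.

48.69%

Molar mass = 3(24.31) + 8(16.00) + 2(30.97) = 262.870 g/mol
Mass of O per mole = 8 × 16.00 = 128.000 g
% O = 128.000 / 262.870 × 100 = 48.69%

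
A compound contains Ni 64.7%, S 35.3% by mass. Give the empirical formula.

NiS

Assume 100 g: 64.7 g Ni, 35.3 g S.
Moles — Ni: 64.7 / 58.69 = 1.102 mol; S: 35.3 / 32.07 = 1.101 mol
Ratios (÷ 1.101): Ni 1.002, S 1.000
Ratio ≈ 1:1, so the empirical formula is NiS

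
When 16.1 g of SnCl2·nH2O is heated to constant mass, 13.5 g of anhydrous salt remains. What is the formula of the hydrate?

Mass of water lost = 16.1 − 13.5 = 2.6 g → 2.6 / 18.02 = 0.1443 mol H2O
Molar mass of SnCl2 = 189.61 g/mol → mol SnCl2 = 13.5 / 189.61 = 0.0712
n = 0.1443 / 0.0712 = 2.03 ≈ 2 → SnCl2·2H2O

SnCl2·2H2O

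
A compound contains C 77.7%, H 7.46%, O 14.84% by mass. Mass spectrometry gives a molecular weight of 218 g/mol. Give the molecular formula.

C14H16O2

Assume 100 g: 77.7 g C, 7.46 g H, 14.84 g O.
C: 77.7 g ÷ 12.01 g/mol = 6.47 mol
H: 7.46 g ÷ 1.008 g/mol = 7.401 mol
O: 14.84 g ÷ 16.00 g/mol = 0.9275 mol
Ratios (÷ 0.9275): C 6.975, H 7.979, O 1.000
→ C7H8O
Empirical-formula mass = 108.13 g/mol
n = 218 / 108.13 = 2.02 ≈ 2
Molecular formula = (C7H8O)×2 = C14H16O2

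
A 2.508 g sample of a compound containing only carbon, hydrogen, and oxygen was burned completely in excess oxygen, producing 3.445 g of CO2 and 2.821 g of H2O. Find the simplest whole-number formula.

CH4O

mol C = 3.445 / 44.01 = 0.07828; mass C = 0.07828 × 12.01 = 0.9401 g
mol H = 2 × (2.821 / 18.02) = 0.3131; mass H = 0.3131 × 1.008 = 0.3156 g
mass O = 2.508 − (1.256) = 1.252 g → mol O = 0.07827
Divide by the smallest (0.07827 mol O): C 1.000, H 4.000, O 1.000
→ CH4O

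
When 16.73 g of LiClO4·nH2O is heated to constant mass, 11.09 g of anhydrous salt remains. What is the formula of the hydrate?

LiClO4·3H2O

Mass of water lost = 16.73 − 11.09 = 5.64 g → 5.64 / 18.02 = 0.313 mol H2O
Molar mass of LiClO4 = 106.39 g/mol → mol LiClO4 = 11.09 / 106.39 = 0.1042
n = 0.313 / 0.1042 = 3.00 ≈ 3 → LiClO4·3H2O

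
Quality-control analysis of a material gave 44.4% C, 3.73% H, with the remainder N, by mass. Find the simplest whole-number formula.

CHN

Assume 100 g: 44.4 g C, 3.73 g H, 51.87 g N.
n(C) = 44.4/12.01 = 3.697, n(H) = 3.73/1.008 = 3.7, n(N) = 51.87/14.01 = 3.702
Smallest is C at 3.697 mol; normalising gives C 1.000, H 1.001, N 1.001
≈ 1:1:1 → CHN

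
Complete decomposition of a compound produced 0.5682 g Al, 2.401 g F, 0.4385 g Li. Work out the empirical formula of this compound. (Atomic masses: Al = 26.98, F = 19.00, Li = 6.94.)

Al: 0.5682 g ÷ 26.98 g/mol = 0.02106 mol
F: 2.401 g ÷ 19.00 g/mol = 0.1264 mol
Li: 0.4385 g ÷ 6.94 g/mol = 0.06318 mol
Ratios (÷ 0.02106): Al 1.000, F 6.000, Li 3.000
≈ 1:6:3 → AlF6Li3

AlF6Li3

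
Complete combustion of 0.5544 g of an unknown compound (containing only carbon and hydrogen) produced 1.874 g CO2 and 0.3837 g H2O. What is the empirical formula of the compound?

mol C = 1.874 / 44.01 = 0.04258; mass C = 0.04258 × 12.01 = 0.5114 g
mol H = 2 × (0.3837 / 18.02) = 0.04259; mass H = 0.04259 × 1.008 = 0.04293 g
Divide by the smallest (0.04258 mol C): C 1.000, H 1.000
≈ 1:1 → CH

CH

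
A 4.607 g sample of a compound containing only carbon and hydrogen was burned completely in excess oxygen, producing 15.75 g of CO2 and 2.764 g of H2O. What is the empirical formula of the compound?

mol C = 15.75 / 44.01 = 0.3579; mass C = 0.3579 × 12.01 = 4.298 g
mol H = 2 × (2.764 / 18.02) = 0.3068; mass H = 0.3068 × 1.008 = 0.3092 g
Ratios (÷ 0.3068): C 1.167, H 1.000
×6: C 7.00, H 6.00 → C7H6

C7H6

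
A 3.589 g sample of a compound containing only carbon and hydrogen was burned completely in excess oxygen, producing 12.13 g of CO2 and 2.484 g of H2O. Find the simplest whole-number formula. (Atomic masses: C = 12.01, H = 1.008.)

CH

mol C = 12.13 / 44.01 = 0.2756; mass C = 0.2756 × 12.01 = 3.310 g
mol H = 2 × (2.484 / 18.02) = 0.2757; mass H = 0.2757 × 1.008 = 0.2779 g
Smallest is C at 0.2756 mol; normalising gives C 1.000, H 1.000
→ CH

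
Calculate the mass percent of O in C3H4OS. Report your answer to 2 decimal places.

Molar mass = 3(12.01) + 4(1.008) + 1(16.00) + 1(32.07) = 88.132 g/mol
Mass of O per mole = 1 × 16.00 = 16.000 g
% O = 16.000 / 88.132 × 100 = 18.15%

18.15%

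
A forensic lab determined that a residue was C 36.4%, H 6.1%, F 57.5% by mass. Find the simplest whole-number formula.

CH2F

Assume 100 g: 36.4 g C, 6.1 g H, 57.5 g F.
Moles — C: 36.4 / 12.01 = 3.031 mol; H: 6.1 / 1.008 = 6.052 mol; F: 57.5 / 19.00 = 3.026 mol
Divide by the smallest (3.026 mol F): C 1.001, H 2.000, F 1.000
Ratio ≈ 1:2:1, so the empirical formula is CH2F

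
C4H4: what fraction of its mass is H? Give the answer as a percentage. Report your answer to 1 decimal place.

Molar mass = 4(12.01) + 4(1.008) = 52.072 g/mol
Mass of H per mole = 4 × 1.008 = 4.032 g
% H = 4.032 / 52.072 × 100 = 7.7%

7.7%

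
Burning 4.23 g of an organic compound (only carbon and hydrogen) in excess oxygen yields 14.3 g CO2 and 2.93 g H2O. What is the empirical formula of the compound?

CH

mol C = 14.3 / 44.01 = 0.3249; mass C = 0.3249 × 12.01 = 3.902 g
mol H = 2 × (2.93 / 18.02) = 0.3252; mass H = 0.3252 × 1.008 = 0.3278 g
Ratios (÷ 0.3249): C 1.000, H 1.001
≈ 1:1 → CH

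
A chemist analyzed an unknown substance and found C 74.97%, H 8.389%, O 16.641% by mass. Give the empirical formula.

C6H8O

Assume 100 g: 74.97 g C, 8.389 g H, 16.641 g O.
n(C) = 74.97/12.01 = 6.242, n(H) = 8.389/1.008 = 8.322, n(O) = 16.641/16.00 = 1.04
Ratios (÷ 1.04): C 6.002, H 8.002, O 1.000
Ratio ≈ 6:8:1, so the empirical formula is C6H8O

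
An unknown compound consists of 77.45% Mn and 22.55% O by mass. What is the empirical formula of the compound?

MnO

Assume 100 g: 77.45 g Mn, 22.55 g O.
Moles — Mn: 77.45 / 54.94 = 1.41 mol; O: 22.55 / 16.00 = 1.409 mol
Divide by the smallest (1.409 mol O): Mn 1.000, O 1.000
Ratio ≈ 1:1, so the empirical formula is MnO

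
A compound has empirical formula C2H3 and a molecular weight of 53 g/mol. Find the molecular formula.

Empirical-formula mass = 27.04 g/mol
n = 53 / 27.04 = 1.96 ≈ 2
Molecular formula = (C2H3)2 = C4H6

C4H6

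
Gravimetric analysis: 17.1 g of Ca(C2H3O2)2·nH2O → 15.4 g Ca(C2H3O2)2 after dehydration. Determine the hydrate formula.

Ca(C2H3O2)2·H2O

Mass of water lost = 17.1 − 15.4 = 1.7 g → 1.7 / 18.02 = 0.09434 mol H2O
Molar mass of Ca(C2H3O2)2 = 158.17 g/mol → mol Ca(C2H3O2)2 = 15.4 / 158.17 = 0.09736
n = 0.09434 / 0.09736 = 0.97 ≈ 1 → Ca(C2H3O2)2·H2O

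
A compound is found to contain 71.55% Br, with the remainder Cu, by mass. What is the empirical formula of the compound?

Br2Cu

Assume 100 g: 71.55 g Br, 28.45 g Cu.
n(Br) = 71.55/79.90 = 0.8955, n(Cu) = 28.45/63.55 = 0.4477
Ratios (÷ 0.4477): Br 2.000, Cu 1.000
→ Br2Cu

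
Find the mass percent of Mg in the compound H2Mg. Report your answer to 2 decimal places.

Molar mass = 2(1.008) + 1(24.31) = 26.326 g/mol
Mass of Mg per mole = 1 × 24.31 = 24.310 g
% Mg = 24.310 / 26.326 × 100 = 92.34%

92.34%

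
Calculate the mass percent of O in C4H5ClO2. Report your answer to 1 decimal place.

Molar mass = 4(12.01) + 5(1.008) + 1(35.45) + 2(16.00) = 120.530 g/mol
Mass of O per mole = 2 × 16.00 = 32.000 g
% O = 32.000 / 120.530 × 100 = 26.5%

26.5%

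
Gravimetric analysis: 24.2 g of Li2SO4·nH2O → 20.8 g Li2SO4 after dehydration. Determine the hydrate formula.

Li2SO4·H2O

Mass of water lost = 24.2 − 20.8 = 3.4 g → 3.4 / 18.02 = 0.1887 mol H2O
Molar mass of Li2SO4 = 109.95 g/mol → mol Li2SO4 = 20.8 / 109.95 = 0.1892
n = 0.1887 / 0.1892 = 1.00 ≈ 1 → Li2SO4·H2O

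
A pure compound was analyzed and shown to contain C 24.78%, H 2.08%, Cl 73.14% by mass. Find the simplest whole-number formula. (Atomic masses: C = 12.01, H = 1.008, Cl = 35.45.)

Assume 100 g: 24.78 g C, 2.08 g H, 73.14 g Cl.
C: 24.78 g ÷ 12.01 g/mol = 2.063 mol
H: 2.08 g ÷ 1.008 g/mol = 2.063 mol
Cl: 73.14 g ÷ 35.45 g/mol = 2.063 mol
Ratios (÷ 2.063): C 1.000, H 1.000, Cl 1.000
Ratio ≈ 1:1:1, so the empirical formula is CHCl

CHCl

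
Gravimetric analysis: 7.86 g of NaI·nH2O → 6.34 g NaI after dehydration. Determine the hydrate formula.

NaI·2H2O

Mass of water lost = 7.86 − 6.34 = 1.52 g → 1.52 / 18.02 = 0.08435 mol H2O
Molar mass of NaI = 149.89 g/mol → mol NaI = 6.34 / 149.89 = 0.0423
n = 0.08435 / 0.0423 = 1.99 ≈ 2 → NaI·2H2O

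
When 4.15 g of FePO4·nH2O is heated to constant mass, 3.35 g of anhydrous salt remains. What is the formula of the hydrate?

Mass of water lost = 4.15 − 3.35 = 0.8 g → 0.8 / 18.02 = 0.0444 mol H2O
Molar mass of FePO4 = 150.82 g/mol → mol FePO4 = 3.35 / 150.82 = 0.02221
n = 0.0444 / 0.02221 = 2.00 ≈ 2 → FePO4·2H2O

FePO4·2H2O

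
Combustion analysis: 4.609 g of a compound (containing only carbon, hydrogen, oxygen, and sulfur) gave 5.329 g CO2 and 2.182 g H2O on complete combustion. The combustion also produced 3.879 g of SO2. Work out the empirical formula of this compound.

mol C = 5.329 / 44.01 = 0.1211; mass C = 0.1211 × 12.01 = 1.454 g
mol H = 2 × (2.182 / 18.02) = 0.2422; mass H = 0.2422 × 1.008 = 0.2441 g
mol S = 3.879 / 64.07 = 0.06054; mass S = 1.942 g
mass O = 4.609 − (3.640) = 0.9690 g → mol O = 0.06056
Divide by the smallest (0.06054 mol S): C 2.000, H 4.000, O 1.000, S 1.000
→ C2H4OS

C2H4OS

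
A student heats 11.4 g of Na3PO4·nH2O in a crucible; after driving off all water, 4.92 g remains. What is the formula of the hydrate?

Mass of water lost = 11.4 − 4.92 = 6.48 g → 6.48 / 18.02 = 0.3596 mol H2O
Molar mass of Na3PO4 = 163.94 g/mol → mol Na3PO4 = 4.92 / 163.94 = 0.03001
n = 0.3596 / 0.03001 = 11.98 ≈ 12 → Na3PO4·12H2O

Na3PO4·12H2O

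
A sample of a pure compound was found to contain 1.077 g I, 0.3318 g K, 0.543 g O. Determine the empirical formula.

IKO4

n(I) = 1.077/126.90 = 0.008487, n(K) = 0.3318/39.10 = 0.008486, n(O) = 0.543/16.00 = 0.03394
Divide by the smallest (0.008486 mol K): I 1.000, K 1.000, O 3.999
Ratio ≈ 1:1:4, so the empirical formula is IKO4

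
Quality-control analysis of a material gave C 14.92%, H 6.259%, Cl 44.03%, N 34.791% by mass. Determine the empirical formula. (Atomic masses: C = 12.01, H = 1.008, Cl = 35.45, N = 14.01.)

Assume 100 g: 14.92 g C, 6.259 g H, 44.03 g Cl, 34.791 g N.
Moles — C: 14.92 / 12.01 = 1.242 mol; H: 6.259 / 1.008 = 6.209 mol; Cl: 44.03 / 35.45 = 1.242 mol; N: 34.791 / 14.01 = 2.483 mol
Divide by the smallest (1.242 mol Cl): C 1.000, H 4.999, Cl 1.000, N 1.999
Ratio ≈ 1:5:1:2, so the empirical formula is CH5ClN2

CH5ClN2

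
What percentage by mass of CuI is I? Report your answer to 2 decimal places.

66.63%

Molar mass = 1(63.55) + 1(126.90) = 190.450 g/mol
Mass of I per mole = 1 × 126.90 = 126.900 g
% I = 126.900 / 190.450 × 100 = 66.63%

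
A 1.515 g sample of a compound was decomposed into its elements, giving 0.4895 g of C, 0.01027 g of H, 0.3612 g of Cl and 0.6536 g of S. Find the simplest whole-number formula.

Moles — C: 0.4895 / 12.01 = 0.04076 mol; H: 0.01027 / 1.008 = 0.01019 mol; Cl: 0.3612 / 35.45 = 0.01019 mol; S: 0.6536 / 32.07 = 0.02038 mol
Divide by the smallest (0.01019 mol H): C 4.000, H 1.000, Cl 1.000, S 2.000
→ C4HClS2

C4HClS2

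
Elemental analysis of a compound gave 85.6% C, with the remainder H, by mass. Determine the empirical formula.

CH2

Assume 100 g: 85.6 g C, 14.4 g H.
C: 85.6 g ÷ 12.01 g/mol = 7.127 mol
H: 14.4 g ÷ 1.008 g/mol = 14.29 mol
Ratios (÷ 7.127): C 1.000, H 2.004
≈ 1:2 → CH2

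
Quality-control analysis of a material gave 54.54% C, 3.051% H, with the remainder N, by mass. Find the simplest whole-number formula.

Assume 100 g: 54.54 g C, 3.051 g H, 42.409 g N.
C: 54.54 g ÷ 12.01 g/mol = 4.541 mol
H: 3.051 g ÷ 1.008 g/mol = 3.027 mol
N: 42.409 g ÷ 14.01 g/mol = 3.027 mol
Smallest is H at 3.027 mol; normalising gives C 1.500, H 1.000, N 1.000
Multiply by 2: C 3.00, H 2.00, N 2.00 → C3H2N2

C3H2N2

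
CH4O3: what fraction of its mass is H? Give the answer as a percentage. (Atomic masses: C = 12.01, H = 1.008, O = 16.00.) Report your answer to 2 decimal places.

6.30%

Molar mass = 1(12.01) + 4(1.008) + 3(16.00) = 64.042 g/mol
Mass of H per mole = 4 × 1.008 = 4.032 g
% H = 4.032 / 64.042 × 100 = 6.30%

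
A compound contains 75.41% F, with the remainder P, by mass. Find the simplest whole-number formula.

Assume 100 g: 75.41 g F, 24.59 g P.
F: 75.41 g ÷ 19.00 g/mol = 3.969 mol
P: 24.59 g ÷ 30.97 g/mol = 0.794 mol
Smallest is P at 0.794 mol; normalising gives F 4.999, P 1.000
Ratio ≈ 5:1, so the empirical formula is F5P

F5P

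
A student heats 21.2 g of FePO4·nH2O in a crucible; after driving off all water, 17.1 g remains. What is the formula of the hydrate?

FePO4·2H2O

Mass of water lost = 21.2 − 17.1 = 4.1 g → 4.1 / 18.02 = 0.2275 mol H2O
Molar mass of FePO4 = 150.82 g/mol → mol FePO4 = 17.1 / 150.82 = 0.1134
n = 0.2275 / 0.1134 = 2.01 ≈ 2 → FePO4·2H2O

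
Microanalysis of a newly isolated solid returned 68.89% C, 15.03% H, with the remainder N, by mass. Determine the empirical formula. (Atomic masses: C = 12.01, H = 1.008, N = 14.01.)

Assume 100 g: 68.89 g C, 15.03 g H, 16.08 g N.
Moles — C: 68.89 / 12.01 = 5.736 mol; H: 15.03 / 1.008 = 14.91 mol; N: 16.08 / 14.01 = 1.148 mol
Smallest is N at 1.148 mol; normalising gives C 4.998, H 12.991, N 1.000
Ratio ≈ 5:13:1, so the empirical formula is C5H13N

C5H13N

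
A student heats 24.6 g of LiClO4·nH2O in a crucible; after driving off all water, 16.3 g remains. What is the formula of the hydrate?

LiClO4·3H2O

Mass of water lost = 24.6 − 16.3 = 8.3 g → 8.3 / 18.02 = 0.4606 mol H2O
Molar mass of LiClO4 = 106.39 g/mol → mol LiClO4 = 16.3 / 106.39 = 0.1532
n = 0.4606 / 0.1532 = 3.01 ≈ 3 → LiClO4·3H2O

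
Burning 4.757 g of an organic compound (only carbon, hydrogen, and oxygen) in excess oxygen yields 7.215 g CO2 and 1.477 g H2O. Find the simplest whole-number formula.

CHO

mol C = 7.215 / 44.01 = 0.1639; mass C = 0.1639 × 12.01 = 1.969 g
mol H = 2 × (1.477 / 18.02) = 0.1639; mass H = 0.1639 × 1.008 = 0.1652 g
mass O = 4.757 − (2.134) = 2.623 g → mol O = 0.1639
Ratios (÷ 0.1639): C 1.000, H 1.000, O 1.000
Ratio ≈ 1:1:1, so the empirical formula is CHO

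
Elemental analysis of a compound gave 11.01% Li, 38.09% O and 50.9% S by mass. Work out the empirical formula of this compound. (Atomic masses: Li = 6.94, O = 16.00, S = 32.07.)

Li2O3S2

Assume 100 g: 11.01 g Li, 38.09 g O, 50.9 g S.
Li: 11.01 g ÷ 6.94 g/mol = 1.586 mol
O: 38.09 g ÷ 16.00 g/mol = 2.381 mol
S: 50.9 g ÷ 32.07 g/mol = 1.587 mol
Divide by the smallest (1.586 mol Li): Li 1.000, O 1.501, S 1.000
×2: Li 2.00, O 3.00, S 2.00 → Li2O3S2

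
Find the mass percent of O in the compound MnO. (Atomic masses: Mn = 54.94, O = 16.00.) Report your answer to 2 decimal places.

Molar mass = 1(54.94) + 1(16.00) = 70.940 g/mol
Mass of O per mole = 1 × 16.00 = 16.000 g
% O = 16.000 / 70.940 × 100 = 22.55%

22.55%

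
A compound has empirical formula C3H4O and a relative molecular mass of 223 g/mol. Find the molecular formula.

Empirical-formula mass = 56.06 g/mol
n = 223 / 56.06 = 3.98 ≈ 4
Molecular formula = (C3H4O)4 = C12H16O4

C12H16O4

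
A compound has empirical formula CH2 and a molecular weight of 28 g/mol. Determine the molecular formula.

C2H4

Empirical-formula mass = 14.03 g/mol
n = 28 / 14.03 = 2.00 ≈ 2
Molecular formula = (CH2)2 = C2H4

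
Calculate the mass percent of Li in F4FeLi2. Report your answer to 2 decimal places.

9.52%

Molar mass = 4(19.00) + 1(55.85) + 2(6.94) = 145.730 g/mol
Mass of Li per mole = 2 × 6.94 = 13.880 g
% Li = 13.880 / 145.730 × 100 = 9.52%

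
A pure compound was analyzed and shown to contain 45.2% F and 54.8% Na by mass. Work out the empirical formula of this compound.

Assume 100 g: 45.2 g F, 54.8 g Na.
n(F) = 45.2/19.00 = 2.379, n(Na) = 54.8/22.99 = 2.384
Smallest is F at 2.379 mol; normalising gives F 1.000, Na 1.002
Ratio ≈ 1:1, so the empirical formula is FNa

FNa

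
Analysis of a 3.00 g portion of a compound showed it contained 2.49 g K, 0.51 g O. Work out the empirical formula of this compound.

K2O

n(K) = 2.49/39.10 = 0.06368, n(O) = 0.51/16.00 = 0.03188
Smallest is O at 0.03188 mol; normalising gives K 1.998, O 1.000
≈ 2:1 → K2O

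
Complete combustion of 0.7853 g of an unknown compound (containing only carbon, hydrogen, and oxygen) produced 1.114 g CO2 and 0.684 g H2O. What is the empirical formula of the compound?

mol C = 1.114 / 44.01 = 0.02531; mass C = 0.02531 × 12.01 = 0.3040 g
mol H = 2 × (0.684 / 18.02) = 0.07592; mass H = 0.07592 × 1.008 = 0.07652 g
mass O = 0.7853 − (0.3805) = 0.4048 g → mol O = 0.02530
Ratios (÷ 0.0253): C 1.001, H 3.001, O 1.000
≈ 1:3:1 → CH3O

CH3O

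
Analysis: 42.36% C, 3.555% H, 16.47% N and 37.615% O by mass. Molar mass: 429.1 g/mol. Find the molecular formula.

Assume 100 g: 42.36 g C, 3.555 g H, 16.47 g N, 37.615 g O.
C: 42.36 g ÷ 12.01 g/mol = 3.527 mol
H: 3.555 g ÷ 1.008 g/mol = 3.527 mol
N: 16.47 g ÷ 14.01 g/mol = 1.176 mol
O: 37.615 g ÷ 16.00 g/mol = 2.351 mol
Smallest is N at 1.176 mol; normalising gives C 3.000, H 3.000, N 1.000, O 2.000
Ratio ≈ 3:3:1:2, so the empirical formula is C3H3NO2
Empirical-formula mass = 85.06 g/mol
n = 429.1 / 85.06 = 5.04 ≈ 5
Molecular formula = (C3H3NO2)×5 = C15H15N5O10

C15H15N5O10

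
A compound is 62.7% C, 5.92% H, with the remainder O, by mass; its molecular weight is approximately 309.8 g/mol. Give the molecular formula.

C16H18O6

Assume 100 g: 62.7 g C, 5.92 g H, 31.38 g O.
n(C) = 62.7/12.01 = 5.221, n(H) = 5.92/1.008 = 5.873, n(O) = 31.38/16.00 = 1.961
Divide by the smallest (1.961 mol O): C 2.662, H 2.995, O 1.000
Multiply by 3: C 7.99, H 8.98, O 3.00 → C8H9O3
Empirical-formula mass = 153.15 g/mol
n = 309.8 / 153.15 = 2.02 ≈ 2
Molecular formula = (C8H9O3)×2 = C16H18O6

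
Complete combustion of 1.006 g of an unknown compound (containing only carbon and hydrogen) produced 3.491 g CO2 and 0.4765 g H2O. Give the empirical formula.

C3H2

mol C = 3.491 / 44.01 = 0.07932; mass C = 0.07932 × 12.01 = 0.9527 g
mol H = 2 × (0.4765 / 18.02) = 0.05289; mass H = 0.05289 × 1.008 = 0.05331 g
Divide by the smallest (0.05289 mol H): C 1.500, H 1.000
×2: C 3.00, H 2.00 → C3H2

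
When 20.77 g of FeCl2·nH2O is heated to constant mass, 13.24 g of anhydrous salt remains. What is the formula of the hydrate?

FeCl2·4H2O

Mass of water lost = 20.77 − 13.24 = 7.53 g → 7.53 / 18.02 = 0.4179 mol H2O
Molar mass of FeCl2 = 126.75 g/mol → mol FeCl2 = 13.24 / 126.75 = 0.1045
n = 0.4179 / 0.1045 = 4.00 ≈ 4 → FeCl2·4H2O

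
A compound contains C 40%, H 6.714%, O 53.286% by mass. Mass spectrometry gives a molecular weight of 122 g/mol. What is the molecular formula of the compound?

Assume 100 g: 40 g C, 6.714 g H, 53.286 g O.
C: 40 g ÷ 12.01 g/mol = 3.331 mol
H: 6.714 g ÷ 1.008 g/mol = 6.661 mol
O: 53.286 g ÷ 16.00 g/mol = 3.33 mol
Smallest is O at 3.33 mol; normalising gives C 1.000, H 2.000, O 1.000
Ratio ≈ 1:2:1, so the empirical formula is CH2O
Empirical-formula mass = 30.03 g/mol
n = 122 / 30.03 = 4.06 ≈ 4
Molecular formula = (CH2O)×4 = C4H8O4

C4H8O4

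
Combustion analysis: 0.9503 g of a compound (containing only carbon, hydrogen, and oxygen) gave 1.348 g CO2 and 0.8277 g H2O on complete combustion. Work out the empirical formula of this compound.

mol C = 1.348 / 44.01 = 0.03063; mass C = 0.03063 × 12.01 = 0.3679 g
mol H = 2 × (0.8277 / 18.02) = 0.09186; mass H = 0.09186 × 1.008 = 0.09260 g
mass O = 0.9503 − (0.4605) = 0.4898 g → mol O = 0.03062
Ratios (÷ 0.03062): C 1.000, H 3.001, O 1.000
≈ 1:3:1 → CH3O

CH3O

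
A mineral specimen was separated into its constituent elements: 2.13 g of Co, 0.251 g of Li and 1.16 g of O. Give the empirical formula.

Co: 2.13 g ÷ 58.93 g/mol = 0.03614 mol
Li: 0.251 g ÷ 6.94 g/mol = 0.03617 mol
O: 1.16 g ÷ 16.00 g/mol = 0.0725 mol
Smallest is Co at 0.03614 mol; normalising gives Co 1.000, Li 1.001, O 2.006
≈ 1:1:2 → CoLiO2

CoLiO2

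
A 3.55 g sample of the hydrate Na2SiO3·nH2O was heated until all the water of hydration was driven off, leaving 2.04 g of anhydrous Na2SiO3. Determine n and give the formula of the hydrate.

Na2SiO3·5H2O

Mass of water lost = 3.55 − 2.04 = 1.51 g → 1.51 / 18.02 = 0.0838 mol H2O
Molar mass of Na2SiO3 = 122.07 g/mol → mol Na2SiO3 = 2.04 / 122.07 = 0.01671
n = 0.0838 / 0.01671 = 5.01 ≈ 5 → Na2SiO3·5H2O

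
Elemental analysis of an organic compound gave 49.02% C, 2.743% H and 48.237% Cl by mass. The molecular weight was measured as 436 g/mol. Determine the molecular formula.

C18H12Cl6

Assume 100 g: 49.02 g C, 2.743 g H, 48.237 g Cl.
C: 49.02 g ÷ 12.01 g/mol = 4.082 mol
H: 2.743 g ÷ 1.008 g/mol = 2.721 mol
Cl: 48.237 g ÷ 35.45 g/mol = 1.361 mol
Ratios (÷ 1.361): C 3.000, H 2.000, Cl 1.000
≈ 3:2:1 → C3H2Cl
Empirical-formula mass = 73.50 g/mol
n = 436 / 73.50 = 5.93 ≈ 6
Molecular formula = (C3H2Cl)×6 = C18H12Cl6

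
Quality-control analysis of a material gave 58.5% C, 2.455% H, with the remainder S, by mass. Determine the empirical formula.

C4H2S

Assume 100 g: 58.5 g C, 2.455 g H, 39.045 g S.
C: 58.5 g ÷ 12.01 g/mol = 4.871 mol
H: 2.455 g ÷ 1.008 g/mol = 2.436 mol
S: 39.045 g ÷ 32.07 g/mol = 1.217 mol
Divide by the smallest (1.217 mol S): C 4.001, H 2.000, S 1.000
≈ 4:2:1 → C4H2S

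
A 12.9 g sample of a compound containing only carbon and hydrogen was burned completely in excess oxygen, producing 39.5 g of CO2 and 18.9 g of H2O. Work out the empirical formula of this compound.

C3H7

mol C = 39.5 / 44.01 = 0.8975; mass C = 0.8975 × 12.01 = 10.78 g
mol H = 2 × (18.9 / 18.02) = 2.098; mass H = 2.098 × 1.008 = 2.114 g
Ratios (÷ 0.8975): C 1.000, H 2.337
Multiply by 3: C 3.00, H 7.01 → C3H7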